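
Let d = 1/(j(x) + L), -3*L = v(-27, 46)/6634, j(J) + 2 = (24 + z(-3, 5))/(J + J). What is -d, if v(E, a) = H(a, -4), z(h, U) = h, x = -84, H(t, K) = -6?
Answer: 26536/56381 ≈ 0.47065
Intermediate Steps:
v(E, a) = -6
j(J) = -2 + 21/(2*J) (j(J) = -2 + (24 - 3)/(J + J) = -2 + 21/((2*J)) = -2 + 21*(1/(2*J)) = -2 + 21/(2*J))
L = 1/3317 (L = -(-2)/6634 = -1/3*(-3/3317) = 1/3317 ≈ 0.00030148)
d = -26536/56381 (d = 1/((-2 + (21/2)/(-84)) + 1/3317) = 1/((-2 + (21/2)*(-1/84)) + 1/3317) = 1/((-2 - 1/8) + 1/3317) = 1/(-17/8 + 1/3317) = 1/(-56381/26536) = -26536/56381 ≈ -0.47065)
-d = -1*(-26536/56381) = 26536/56381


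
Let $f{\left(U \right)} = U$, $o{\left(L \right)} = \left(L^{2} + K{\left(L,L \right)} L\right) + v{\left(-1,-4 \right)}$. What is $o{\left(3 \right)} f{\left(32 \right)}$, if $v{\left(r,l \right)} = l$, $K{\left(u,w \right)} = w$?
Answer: $448$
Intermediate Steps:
$o{\left(L \right)} = -4 + 2 L^{2}$ ($o{\left(L \right)} = \left(L^{2} + L L\right) - 4 = \left(L^{2} + L^{2}\right) - 4 = 2 L^{2} - 4 = -4 + 2 L^{2}$)
$o{\left(3 \right)} f{\left(32 \right)} = \left(-4 + 2 \cdot 3^{2}\right) 32 = \left(-4 + 2 \cdot 9\right) 32 = \left(-4 + 18\right) 32 = 14 \cdot 32 = 448$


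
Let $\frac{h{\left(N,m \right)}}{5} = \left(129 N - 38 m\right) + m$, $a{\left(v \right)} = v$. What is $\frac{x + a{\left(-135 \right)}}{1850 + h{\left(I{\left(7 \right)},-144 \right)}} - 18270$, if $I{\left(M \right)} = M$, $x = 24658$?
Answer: $- \frac{602976827}{33005} \approx -18269.0$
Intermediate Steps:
$h{\left(N,m \right)} = - 185 m + 645 N$ ($h{\left(N,m \right)} = 5 \left(\left(129 N - 38 m\right) + m\right) = 5 \left(\left(- 38 m + 129 N\right) + m\right) = 5 \left(- 37 m + 129 N\right) = - 185 m + 645 N$)
$\frac{x + a{\left(-135 \right)}}{1850 + h{\left(I{\left(7 \right)},-144 \right)}} - 18270 = \frac{24658 - 135}{1850 + \left(\left(-185\right) \left(-144\right) + 645 \cdot 7\right)} - 18270 = \frac{24523}{1850 + \left(26640 + 4515\right)} - 18270 = \frac{24523}{1850 + 31155} - 18270 = \frac{24523}{33005} - 18270 = - \frac{602976827}{33005}$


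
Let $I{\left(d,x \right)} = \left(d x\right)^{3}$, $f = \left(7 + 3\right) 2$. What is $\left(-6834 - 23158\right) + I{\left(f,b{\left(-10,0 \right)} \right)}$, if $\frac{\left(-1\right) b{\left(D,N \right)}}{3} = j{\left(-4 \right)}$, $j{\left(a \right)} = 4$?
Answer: $-13853992$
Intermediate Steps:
$b{\left(D,N \right)} = -12$ ($b{\left(D,N \right)} = \left(-3\right) 4 = -12$)
$f = 20$ ($f = 10 \cdot 2 = 20$)
$I{\left(d,x \right)} = d^{3} x^{3}$
$\left(-6834 - 23158\right) + I{\left(f,b{\left(-10,0 \right)} \right)} = \left(-6834 - 23158\right) + 20^{3} \left(-12\right)^{3} = -29992 + 8000 \left(-1728\right) = -29992 - 13824000 = -13853992$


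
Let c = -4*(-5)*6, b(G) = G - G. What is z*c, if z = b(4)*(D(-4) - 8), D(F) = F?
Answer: 0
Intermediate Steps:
b(G) = 0
c = 120 (c = 20*6 = 120)
z = 0 (z = 0*(-4 - 8) = 0*(-12) = 0)
z*c = 0*120 = 0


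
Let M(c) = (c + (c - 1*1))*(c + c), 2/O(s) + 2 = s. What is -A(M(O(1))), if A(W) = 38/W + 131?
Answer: -1329/10 ≈ -132.90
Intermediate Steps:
O(s) = 2/(-2 + s)
M(c) = 2*c*(-1 + 2*c) (M(c) = (c + (c - 1))*(2*c) = (c + (-1 + c))*(2*c) = (-1 + 2*c)*(2*c) = 2*c*(-1 + 2*c))
A(W) = 131 + 38/W
-A(M(O(1))) = -(131 + 38/((2*(2/(-2 + 1))*(-1 + 2*(2/(-2 + 1)))))) = -(131 + 38/((2*(2/(-1))*(-1 + 2*(2/(-1)))))) = -(131 + 38/((2*(2*(-1))*(-1 + 2*(2*(-1)))))) = -(131 + 38/((2*(-2)*(-1 + 2*(-2))))) = -(131 + 38/((2*(-2)*(-1 - 4)))) = -(131 + 38/((2*(-2)*(-5)))) = -(131 + 38/20) = -(131 + 38*(1/20)) = -(131 + 19/10) = -1*1329/10 = -1329/10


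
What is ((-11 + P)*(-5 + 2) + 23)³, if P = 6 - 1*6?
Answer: 175616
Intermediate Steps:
P = 0 (P = 6 - 6 = 0)
((-11 + P)*(-5 + 2) + 23)³ = ((-11 + 0)*(-5 + 2) + 23)³ = (-11*(-3) + 23)³ = (33 + 23)³ = 56³ = 175616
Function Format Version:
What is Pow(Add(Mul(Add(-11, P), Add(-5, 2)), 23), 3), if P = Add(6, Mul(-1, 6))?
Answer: 175616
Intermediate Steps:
P = 0 (P = Add(6, -6) = 0)
Pow(Add(Mul(Add(-11, P), Add(-5, 2)), 23), 3) = Pow(Add(Mul(Add(-11, 0), Add(-5, 2)), 23), 3) = Pow(Add(Mul(-11, -3), 23), 3) = Pow(Add(33, 23), 3) = Pow(56, 3) = 175616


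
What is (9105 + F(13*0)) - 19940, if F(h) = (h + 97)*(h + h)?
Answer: -10835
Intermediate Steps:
F(h) = 2*h*(97 + h) (F(h) = (97 + h)*(2*h) = 2*h*(97 + h))
(9105 + F(13*0)) - 19940 = (9105 + 2*(13*0)*(97 + 13*0)) - 19940 = (9105 + 2*0*(97 + 0)) - 19940 = (9105 + 2*0*97) - 19940 = (9105 + 0) - 19940 = 9105 - 19940 = -10835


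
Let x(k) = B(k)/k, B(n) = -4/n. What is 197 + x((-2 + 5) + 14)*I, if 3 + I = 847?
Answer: 53557/289 ≈ 185.32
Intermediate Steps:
I = 844 (I = -3 + 847 = 844)
x(k) = -4/k² (x(k) = (-4/k)/k = -4/k²)
197 + x((-2 + 5) + 14)*I = 197 - 4/((-2 + 5) + 14)²*844 = 197 - 4/(3 + 14)²*844 = 197 - 4/17²*844 = 197 - 4*1/289*844 = 197 - 4/289*844 = 197 - 3376/289 = 53557/289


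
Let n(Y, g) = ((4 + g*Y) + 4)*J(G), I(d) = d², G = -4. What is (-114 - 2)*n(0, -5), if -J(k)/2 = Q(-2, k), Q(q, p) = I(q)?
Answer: 7424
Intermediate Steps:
Q(q, p) = q²
J(k) = -8 (J(k) = -2*(-2)² = -2*4 = -8)
n(Y, g) = -64 - 8*Y*g (n(Y, g) = ((4 + g*Y) + 4)*(-8) = ((4 + Y*g) + 4)*(-8) = (8 + Y*g)*(-8) = -64 - 8*Y*g)
(-114 - 2)*n(0, -5) = (-114 - 2)*(-64 - 8*0*(-5)) = -116*(-64 + 0) = -116*(-64) = 7424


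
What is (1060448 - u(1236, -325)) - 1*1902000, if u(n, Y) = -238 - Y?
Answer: -841639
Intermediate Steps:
(1060448 - u(1236, -325)) - 1*1902000 = (1060448 - (-238 - 1*(-325))) - 1*1902000 = (1060448 - (-238 + 325)) - 1902000 = (1060448 - 1*87) - 1902000 = (1060448 - 87) - 1902000 = 1060361 - 1902000 = -841639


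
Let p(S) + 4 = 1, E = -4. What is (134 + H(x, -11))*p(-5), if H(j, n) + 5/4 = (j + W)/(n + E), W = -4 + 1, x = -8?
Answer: -8009/20 ≈ -400.45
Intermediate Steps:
W = -3
p(S) = -3 (p(S) = -4 + 1 = -3)
H(j, n) = -5/4 + (-3 + j)/(-4 + n) (H(j, n) = -5/4 + (j - 3)/(n - 4) = -5/4 + (-3 + j)/(-4 + n))
(134 + H(x, -11))*p(-5) = (134 + (2 - 8 - 5/4*(-11))/(-4 - 11))*(-3) = (134 + (2 - 8 + 55/4)/(-15))*(-3) = (134 - 1/15*31/4)*(-3) = (134 - 31/60)*(-3) = (8009/60)*(-3) = -8009/20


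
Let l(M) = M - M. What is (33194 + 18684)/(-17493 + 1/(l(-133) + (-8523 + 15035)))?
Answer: -337829536/113914415 ≈ -2.9656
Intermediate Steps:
l(M) = 0
(33194 + 18684)/(-17493 + 1/(l(-133) + (-8523 + 15035))) = (33194 + 18684)/(-17493 + 1/(0 + (-8523 + 15035))) = 51878/(-17493 + 1/(0 + 6512)) = 51878/(-17493 + 1/6512) = 51878/(-113914415/6512) = 51878*(-6512/113914415) = -337829536/113914415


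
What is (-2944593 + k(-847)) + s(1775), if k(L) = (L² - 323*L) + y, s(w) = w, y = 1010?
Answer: -1950818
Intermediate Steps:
k(L) = 1010 + L² - 323*L (k(L) = (L² - 323*L) + 1010 = 1010 + L² - 323*L)
(-2944593 + k(-847)) + s(1775) = (-2944593 + (1010 + (-847)² - 323*(-847))) + 1775 = (-2944593 + (1010 + 717409 + 273581)) + 1775 = (-2944593 + 992000) + 1775 = -1952593 + 1775 = -1950818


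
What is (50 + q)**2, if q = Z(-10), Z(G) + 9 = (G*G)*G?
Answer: 919681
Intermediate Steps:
Z(G) = -9 + G**3 (Z(G) = -9 + (G*G)*G = -9 + G**2*G = -9 + G**3)
q = -1009 (q = -9 + (-10)**3 = -9 - 1000 = -1009)
(50 + q)**2 = (50 - 1009)**2 = (-959)**2 = 919681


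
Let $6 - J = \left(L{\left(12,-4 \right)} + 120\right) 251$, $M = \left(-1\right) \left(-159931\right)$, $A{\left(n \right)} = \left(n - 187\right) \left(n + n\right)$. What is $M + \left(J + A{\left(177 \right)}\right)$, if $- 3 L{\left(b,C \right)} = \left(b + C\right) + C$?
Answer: $\frac{379835}{3} \approx 1.2661 \cdot 10^{5}$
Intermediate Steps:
$A{\left(n \right)} = 2 n \left(-187 + n\right)$ ($A{\left(n \right)} = \left(-187 + n\right) 2 n = 2 n \left(-187 + n\right)$)
$L{\left(b,C \right)} = - \frac{2 C}{3} - \frac{b}{3}$ ($L{\left(b,C \right)} = - \frac{\left(b + C\right) + C}{3} = - \frac{\left(C + b\right) + C}{3} = - \frac{b + 2 C}{3} = - \frac{2 C}{3} - \frac{b}{3}$)
$M = 159931$
$J = - \frac{89338}{3}$ ($J = 6 - \left(\left(\left(- \frac{2}{3}\right) \left(-4\right) - 4\right) + 120\right) 251 = 6 - \left(\left(\frac{8}{3} - 4\right) + 120\right) 251 = 6 - \left(- \frac{4}{3} + 120\right) 251 = 6 - \frac{356}{3} \cdot 251 = 6 - \frac{89356}{3} = - \frac{89338}{3} \approx -29779.0$)
$M + \left(J + A{\left(177 \right)}\right) = 159931 - \left(\frac{89338}{3} - 354 \left(-187 + 177\right)\right) = 159931 - \left(\frac{89338}{3} - -3540\right) = 159931 - \frac{99958}{3} = \frac{379835}{3}$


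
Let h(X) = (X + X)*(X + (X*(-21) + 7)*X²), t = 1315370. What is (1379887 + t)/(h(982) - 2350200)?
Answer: -2695257/39043415528192 ≈ -6.9032e-8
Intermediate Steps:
h(X) = 2*X*(X + X²*(7 - 21*X)) (h(X) = (2*X)*(X + (-21*X + 7)*X²) = (2*X)*(X + (7 - 21*X)*X²) = (2*X)*(X + X²*(7 - 21*X)) = 2*X*(X + X²*(7 - 21*X)))
(1379887 + t)/(h(982) - 2350200) = (1379887 + 1315370)/(982²*(2 - 42*982² + 14*982) - 2350200) = 2695257/(964324*(2 - 42*964324 + 13748) - 2350200) = 2695257/(964324*(2 - 40501608 + 13748) - 2350200) = 2695257/(964324*(-40487858) - 2350200) = 2695257/(-39043413177992 - 2350200) = 2695257/(-39043415528192) = 2695257*(-1/39043415528192) = -2695257/39043415528192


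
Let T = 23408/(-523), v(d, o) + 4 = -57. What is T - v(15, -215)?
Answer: 8495/523 ≈ 16.243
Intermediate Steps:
v(d, o) = -61 (v(d, o) = -4 - 57 = -61)
T = -23408/523 (T = 23408*(-1/523) = -23408/523 ≈ -44.757)
T - v(15, -215) = -23408/523 - 1*(-61) = -23408/523 + 61 = 8495/523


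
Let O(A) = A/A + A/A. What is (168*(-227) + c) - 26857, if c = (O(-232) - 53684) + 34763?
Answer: -83912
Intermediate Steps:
O(A) = 2 (O(A) = 1 + 1 = 2)
c = -18919 (c = (2 - 53684) + 34763 = -53682 + 34763 = -18919)
(168*(-227) + c) - 26857 = (168*(-227) - 18919) - 26857 = (-38136 - 18919) - 26857 = -57055 - 26857 = -83912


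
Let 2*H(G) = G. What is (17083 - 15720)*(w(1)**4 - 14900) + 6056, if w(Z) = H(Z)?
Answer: -324840941/16 ≈ -2.0303e+7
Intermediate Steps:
H(G) = G/2
w(Z) = Z/2
(17083 - 15720)*(w(1)**4 - 14900) + 6056 = (17083 - 15720)*(((1/2)*1)**4 - 14900) + 6056 = 1363*((1/2)**4 - 14900) + 6056 = 1363*(1/16 - 14900) + 6056 = 1363*(-238399/16) + 6056 = -324937837/16 + 6056 = -324840941/16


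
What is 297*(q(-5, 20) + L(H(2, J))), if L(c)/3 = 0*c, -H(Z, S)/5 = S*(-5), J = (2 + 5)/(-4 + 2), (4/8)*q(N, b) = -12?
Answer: -7128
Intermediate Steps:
q(N, b) = -24 (q(N, b) = 2*(-12) = -24)
J = -7/2 (J = 7/(-2) = 7*(-½) = -7/2 ≈ -3.5000)
H(Z, S) = 25*S (H(Z, S) = -5*S*(-5) = -(-25)*S = 25*S)
L(c) = 0 (L(c) = 3*(0*c) = 3*0 = 0)
297*(q(-5, 20) + L(H(2, J))) = 297*(-24 + 0) = 297*(-24) = -7128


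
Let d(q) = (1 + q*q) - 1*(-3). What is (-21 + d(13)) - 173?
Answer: -21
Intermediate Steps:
d(q) = 4 + q² (d(q) = (1 + q²) + 3 = 4 + q²)
(-21 + d(13)) - 173 = (-21 + (4 + 13²)) - 173 = (-21 + (4 + 169)) - 173 = (-21 + 173) - 173 = 152 - 173 = -21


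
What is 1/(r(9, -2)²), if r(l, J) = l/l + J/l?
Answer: 81/49 ≈ 1.6531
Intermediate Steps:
r(l, J) = 1 + J/l
1/(r(9, -2)²) = 1/(((-2 + 9)/9)²) = 1/(((⅑)*7)²) = 1/((7/9)²) = 1/(49/81) = 81/49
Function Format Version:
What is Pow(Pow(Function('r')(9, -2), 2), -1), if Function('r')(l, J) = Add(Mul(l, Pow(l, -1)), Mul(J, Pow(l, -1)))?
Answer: Rational(81, 49) ≈ 1.6531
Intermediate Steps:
Function('r')(l, J) = Add(1, Mul(J, Pow(l, -1)))
Pow(Pow(Function('r')(9, -2), 2), -1) = Pow(Pow(Mul(Pow(9, -1), Add(-2, 9)), 2), -1) = Pow(Pow(Mul(Rational(1, 9), 7), 2), -1) = Pow(Pow(Rational(7, 9), 2), -1) = Pow(Rational(49, 81), -1) = Rational(81, 49)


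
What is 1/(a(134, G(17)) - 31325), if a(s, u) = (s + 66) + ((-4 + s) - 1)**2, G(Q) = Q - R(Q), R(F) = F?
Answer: -1/14484 ≈ -6.9042e-5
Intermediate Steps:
G(Q) = 0 (G(Q) = Q - Q = 0)
a(s, u) = 66 + s + (-5 + s)**2 (a(s, u) = (66 + s) + (-5 + s)**2 = 66 + s + (-5 + s)**2)
1/(a(134, G(17)) - 31325) = 1/((66 + 134 + (-5 + 134)**2) - 31325) = 1/((66 + 134 + 129**2) - 31325) = 1/((66 + 134 + 16641) - 31325) = 1/(16841 - 31325) = 1/(-14484) = -1/14484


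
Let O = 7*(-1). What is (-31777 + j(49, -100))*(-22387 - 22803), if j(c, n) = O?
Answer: 1436318960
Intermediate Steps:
O = -7
j(c, n) = -7
(-31777 + j(49, -100))*(-22387 - 22803) = (-31777 - 7)*(-22387 - 22803) = -31784*(-45190) = 1436318960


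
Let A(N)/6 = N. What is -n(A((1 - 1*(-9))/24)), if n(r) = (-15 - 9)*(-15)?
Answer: -360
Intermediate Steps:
A(N) = 6*N
n(r) = 360 (n(r) = -24*(-15) = 360)
-n(A((1 - 1*(-9))/24)) = -1*360 = -360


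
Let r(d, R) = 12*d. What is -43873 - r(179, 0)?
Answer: -46021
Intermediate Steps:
-43873 - r(179, 0) = -43873 - 12*179 = -43873 - 1*2148 = -43873 - 2148 = -46021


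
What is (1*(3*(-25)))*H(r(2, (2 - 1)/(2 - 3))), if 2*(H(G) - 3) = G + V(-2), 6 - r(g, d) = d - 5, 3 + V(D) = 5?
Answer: -750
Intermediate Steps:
V(D) = 2 (V(D) = -3 + 5 = 2)
r(g, d) = 11 - d (r(g, d) = 6 - (d - 5) = 6 - (-5 + d) = 6 + (5 - d) = 11 - d)
H(G) = 4 + G/2 (H(G) = 3 + (G + 2)/2 = 3 + (2 + G)/2 = 3 + (1 + G/2) = 4 + G/2)
(1*(3*(-25)))*H(r(2, (2 - 1)/(2 - 3))) = (1*(3*(-25)))*(4 + (11 - (2 - 1)/(2 - 3))/2) = (1*(-75))*(4 + (11 - 1/(-1))/2) = -75*(4 + (11 - (-1))/2) = -75*(4 + (11 - 1*(-1))/2) = -75*(4 + (11 + 1)/2) = -75*(4 + (1/2)*12) = -75*(4 + 6) = -75*10 = -750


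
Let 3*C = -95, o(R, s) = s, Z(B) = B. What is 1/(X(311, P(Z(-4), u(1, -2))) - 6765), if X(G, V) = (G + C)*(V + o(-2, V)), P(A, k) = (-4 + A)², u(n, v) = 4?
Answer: 3/86969 ≈ 3.4495e-5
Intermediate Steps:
C = -95/3 (C = (⅓)*(-95) = -95/3 ≈ -31.667)
X(G, V) = 2*V*(-95/3 + G) (X(G, V) = (G - 95/3)*(V + V) = (-95/3 + G)*(2*V) = 2*V*(-95/3 + G))
1/(X(311, P(Z(-4), u(1, -2))) - 6765) = 1/(2*(-4 - 4)²*(-95 + 3*311)/3 - 6765) = 1/((⅔)*(-8)²*(-95 + 933) - 6765) = 1/((⅔)*64*838 - 6765) = 1/(107264/3 - 6765) = 1/(86969/3) = 3/86969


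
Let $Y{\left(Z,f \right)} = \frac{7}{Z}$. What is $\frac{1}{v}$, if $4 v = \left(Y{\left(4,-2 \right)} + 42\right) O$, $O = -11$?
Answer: $- \frac{16}{1925} \approx -0.0083117$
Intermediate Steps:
$v = - \frac{1925}{16}$ ($v = \frac{\left(\frac{7}{4} + 42\right) \left(-11\right)}{4} = \frac{\frac{175}{4} \left(-11\right)}{4} = \frac{1}{4} \left(- \frac{1925}{4}\right) = - \frac{1925}{16} \approx -120.31$)
$\frac{1}{v} = \frac{1}{- \frac{1925}{16}} = - \frac{16}{1925}$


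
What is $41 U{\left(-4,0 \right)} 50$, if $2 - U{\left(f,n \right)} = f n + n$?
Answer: $4100$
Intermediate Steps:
$U{\left(f,n \right)} = 2 - n - f n$ ($U{\left(f,n \right)} = 2 - \left(f n + n\right) = 2 - \left(n + f n\right) = 2 - n - f n$)
$41 U{\left(-4,0 \right)} 50 = 41 \left(2 - 0 - \left(-4\right) 0\right) 50 = 41 \left(2 + 0 + 0\right) 50 = 41 \cdot 2 \cdot 50 = 41 \cdot 100 = 4100$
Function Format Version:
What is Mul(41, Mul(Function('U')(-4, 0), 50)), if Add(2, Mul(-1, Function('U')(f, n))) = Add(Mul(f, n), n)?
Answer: 4100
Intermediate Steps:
Function('U')(f, n) = Add(2, Mul(-1, n), Mul(-1, f, n)) (Function('U')(f, n) = Add(2, Mul(-1, Add(Mul(f, n), n))) = Add(2, Mul(-1, Add(n, Mul(f, n)))) = Add(2, Add(Mul(-1, n), Mul(-1, f, n))) = Add(2, Mul(-1, n), Mul(-1, f, n)))
Mul(41, Mul(Function('U')(-4, 0), 50)) = Mul(41, Mul(Add(2, Mul(-1, 0), Mul(-1, -4, 0)), 50)) = Mul(41, Mul(Add(2, 0, 0), 50)) = Mul(41, Mul(2, 50)) = Mul(41, 100) = 4100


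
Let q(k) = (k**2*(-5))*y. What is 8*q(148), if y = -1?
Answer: 876160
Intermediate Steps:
q(k) = 5*k**2 (q(k) = (k**2*(-5))*(-1) = -5*k**2*(-1) = 5*k**2)
8*q(148) = 8*(5*148**2) = 8*(5*21904) = 8*109520 = 876160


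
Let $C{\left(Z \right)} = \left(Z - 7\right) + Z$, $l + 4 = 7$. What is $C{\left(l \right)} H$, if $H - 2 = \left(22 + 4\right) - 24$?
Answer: $-4$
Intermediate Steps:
$l = 3$ ($l = -4 + 7 = 3$)
$H = 4$ ($H = 2 + \left(\left(22 + 4\right) - 24\right) = 2 + \left(26 - 24\right) = 2 + 2 = 4$)
$C{\left(Z \right)} = -7 + 2 Z$ ($C{\left(Z \right)} = \left(-7 + Z\right) + Z = -7 + 2 Z$)
$C{\left(l \right)} H = \left(-7 + 2 \cdot 3\right) 4 = \left(-7 + 6\right) 4 = \left(-1\right) 4 = -4$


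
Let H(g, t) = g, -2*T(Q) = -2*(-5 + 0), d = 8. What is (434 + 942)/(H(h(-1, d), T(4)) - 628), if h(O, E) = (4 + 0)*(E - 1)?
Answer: -172/75 ≈ -2.2933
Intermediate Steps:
h(O, E) = -4 + 4*E (h(O, E) = 4*(-1 + E) = -4 + 4*E)
T(Q) = -5 (T(Q) = -(-1)*(-5 + 0) = -(-1)*(-5) = -½*10 = -5)
(434 + 942)/(H(h(-1, d), T(4)) - 628) = (434 + 942)/((-4 + 4*8) - 628) = 1376/((-4 + 32) - 628) = 1376/(28 - 628) = 1376/(-600) = 1376*(-1/600) = -172/75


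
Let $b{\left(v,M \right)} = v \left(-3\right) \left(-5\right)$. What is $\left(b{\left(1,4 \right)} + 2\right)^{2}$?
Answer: $289$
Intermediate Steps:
$b{\left(v,M \right)} = 15 v$ ($b{\left(v,M \right)} = - 3 v \left(-5\right) = 15 v$)
$\left(b{\left(1,4 \right)} + 2\right)^{2} = \left(15 \cdot 1 + 2\right)^{2} = \left(15 + 2\right)^{2} = 17^{2} = 289$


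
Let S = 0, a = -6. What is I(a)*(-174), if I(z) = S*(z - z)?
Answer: 0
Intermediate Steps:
I(z) = 0 (I(z) = 0*(z - z) = 0*0 = 0)
I(a)*(-174) = 0*(-174) = 0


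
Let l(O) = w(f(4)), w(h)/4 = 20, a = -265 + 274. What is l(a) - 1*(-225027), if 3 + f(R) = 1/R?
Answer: 225107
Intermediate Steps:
f(R) = -3 + 1/R
a = 9
w(h) = 80 (w(h) = 4*20 = 80)
l(O) = 80
l(a) - 1*(-225027) = 80 - 1*(-225027) = 80 + 225027 = 225107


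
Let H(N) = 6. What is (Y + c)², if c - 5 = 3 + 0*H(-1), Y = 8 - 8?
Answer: 64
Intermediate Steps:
Y = 0
c = 8 (c = 5 + (3 + 0*6) = 5 + (3 + 0) = 5 + 3 = 8)
(Y + c)² = (0 + 8)² = 8² = 64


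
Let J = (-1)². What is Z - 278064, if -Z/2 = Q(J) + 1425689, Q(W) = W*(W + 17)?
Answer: -3129478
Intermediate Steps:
J = 1
Q(W) = W*(17 + W)
Z = -2851414 (Z = -2*(1*(17 + 1) + 1425689) = -2*(1*18 + 1425689) = -2*(18 + 1425689) = -2*1425707 = -2851414)
Z - 278064 = -2851414 - 278064 = -3129478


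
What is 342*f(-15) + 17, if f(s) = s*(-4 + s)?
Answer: 97487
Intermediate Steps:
342*f(-15) + 17 = 342*(-15*(-4 - 15)) + 17 = 342*(-15*(-19)) + 17 = 342*285 + 17 = 97470 + 17 = 97487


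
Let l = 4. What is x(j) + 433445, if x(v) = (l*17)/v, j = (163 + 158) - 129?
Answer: 20805377/48 ≈ 4.3345e+5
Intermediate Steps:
j = 192 (j = 321 - 129 = 192)
x(v) = 68/v (x(v) = (4*17)/v = 68/v)
x(j) + 433445 = 68/192 + 433445 = 68*(1/192) + 433445 = 17/48 + 433445 = 20805377/48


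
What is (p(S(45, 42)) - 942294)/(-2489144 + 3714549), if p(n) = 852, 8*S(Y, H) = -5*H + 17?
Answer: -941442/1225405 ≈ -0.76827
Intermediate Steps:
S(Y, H) = 17/8 - 5*H/8 (S(Y, H) = (-5*H + 17)/8 = (17 - 5*H)/8 = 17/8 - 5*H/8)
(p(S(45, 42)) - 942294)/(-2489144 + 3714549) = (852 - 942294)/(-2489144 + 3714549) = -941442/1225405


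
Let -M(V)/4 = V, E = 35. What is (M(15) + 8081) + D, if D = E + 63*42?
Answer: 10702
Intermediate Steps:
D = 2681 (D = 35 + 63*42 = 35 + 2646 = 2681)
M(V) = -4*V
(M(15) + 8081) + D = (-4*15 + 8081) + 2681 = (-60 + 8081) + 2681 = 8021 + 2681 = 10702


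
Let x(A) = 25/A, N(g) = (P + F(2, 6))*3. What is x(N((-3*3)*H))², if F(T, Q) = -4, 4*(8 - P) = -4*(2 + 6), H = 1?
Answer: 625/1296 ≈ 0.48225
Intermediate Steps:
P = 16 (P = 8 - (-1)*(2 + 6) = 8 - (-1)*8 = 8 - ¼*(-32) = 8 + 8 = 16)
N(g) = 36 (N(g) = (16 - 4)*3 = 12*3 = 36)
x(N((-3*3)*H))² = (25/36)² = 625/1296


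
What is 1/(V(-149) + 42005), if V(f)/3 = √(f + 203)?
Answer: 42005/1764419539 - 9*√6/1764419539 ≈ 2.3794e-5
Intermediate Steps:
V(f) = 3*√(203 + f) (V(f) = 3*√(f + 203) = 3*√(203 + f))
1/(V(-149) + 42005) = 1/(3*√(203 - 149) + 42005) = 1/(3*√54 + 42005) = 1/(3*(3*√6) + 42005) = 1/(9*√6 + 42005) = 1/(42005 + 9*√6)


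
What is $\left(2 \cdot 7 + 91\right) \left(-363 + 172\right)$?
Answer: $-20055$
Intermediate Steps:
$\left(2 \cdot 7 + 91\right) \left(-363 + 172\right) = \left(14 + 91\right) \left(-191\right) = 105 \left(-191\right) = -20055$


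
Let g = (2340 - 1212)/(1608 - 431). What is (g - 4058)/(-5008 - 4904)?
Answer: 2387569/5833212 ≈ 0.40931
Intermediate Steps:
g = 1128/1177 ≈ 0.95837
(g - 4058)/(-5008 - 4904) = (1128/1177 - 4058)/(-5008 - 4904) = -4775138/1177/(-9912) = -4775138/1177*(-1/9912) = 2387569/5833212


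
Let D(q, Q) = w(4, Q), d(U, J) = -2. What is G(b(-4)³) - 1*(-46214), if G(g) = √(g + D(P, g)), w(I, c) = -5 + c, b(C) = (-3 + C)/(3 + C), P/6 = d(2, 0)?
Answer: 46214 + √681 ≈ 46240.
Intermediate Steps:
P = -12 (P = 6*(-2) = -12)
b(C) = (-3 + C)/(3 + C)
D(q, Q) = -5 + Q
G(g) = √(-5 + 2*g) (G(g) = √(g + (-5 + g)) = √(-5 + 2*g))
G(b(-4)³) - 1*(-46214) = √(-5 + 2*((-3 - 4)/(3 - 4))³) - 1*(-46214) = √(-5 + 2*(-7/(-1))³) + 46214 = √(-5 + 2*(-1*(-7))³) + 46214 = √(-5 + 2*7³) + 46214 = √(-5 + 2*343) + 46214 = √(-5 + 686) + 46214 = √681 + 46214 = 46214 + √681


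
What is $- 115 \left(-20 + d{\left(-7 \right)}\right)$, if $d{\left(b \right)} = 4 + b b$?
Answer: $-3795$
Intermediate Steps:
$d{\left(b \right)} = 4 + b^{2}$
$- 115 \left(-20 + d{\left(-7 \right)}\right) = - 115 \left(-20 + \left(4 + \left(-7\right)^{2}\right)\right) = - 115 \left(-20 + \left(4 + 49\right)\right) = - 115 \left(-20 + 53\right) = \left(-115\right) 33 = -3795$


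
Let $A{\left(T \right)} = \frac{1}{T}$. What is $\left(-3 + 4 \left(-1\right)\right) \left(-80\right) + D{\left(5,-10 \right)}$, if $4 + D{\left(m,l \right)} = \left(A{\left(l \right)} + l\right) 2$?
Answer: $\frac{2679}{5} \approx 535.8$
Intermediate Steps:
$D{\left(m,l \right)} = -4 + 2 l + \frac{2}{l}$ ($D{\left(m,l \right)} = -4 + \left(\frac{1}{l} + l\right) 2 = -4 + \left(l + \frac{1}{l}\right) 2 = -4 + \left(2 l + \frac{2}{l}\right) = -4 + 2 l + \frac{2}{l}$)
$\left(-3 + 4 \left(-1\right)\right) \left(-80\right) + D{\left(5,-10 \right)} = \left(-3 + 4 \left(-1\right)\right) \left(-80\right) + \left(-4 + 2 \left(-10\right) + \frac{2}{-10}\right) = \left(-3 - 4\right) \left(-80\right) - \frac{121}{5} = \left(-7\right) \left(-80\right) - \frac{121}{5} = 560 - \frac{121}{5} = \frac{2679}{5}$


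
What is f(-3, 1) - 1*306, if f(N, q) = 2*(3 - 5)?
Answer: -310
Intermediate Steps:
f(N, q) = -4 (f(N, q) = 2*(-2) = -4)
f(-3, 1) - 1*306 = -4 - 1*306 = -4 - 306 = -310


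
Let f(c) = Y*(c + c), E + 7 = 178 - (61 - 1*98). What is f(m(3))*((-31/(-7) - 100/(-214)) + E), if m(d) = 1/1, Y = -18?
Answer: -5740524/749 ≈ -7664.3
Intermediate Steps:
m(d) = 1
E = 208 (E = -7 + (178 - (61 - 1*98)) = -7 + (178 - (61 - 98)) = -7 + (178 - 1*(-37)) = -7 + (178 + 37) = -7 + 215 = 208)
f(c) = -36*c (f(c) = -18*(c + c) = -36*c)
f(m(3))*((-31/(-7) - 100/(-214)) + E) = (-36*1)*((-31/(-7) - 100/(-214)) + 208) = -36*((-31*(-⅐) - 100*(-1/214)) + 208) = -36*((31/7 + 50/107) + 208) = -36*(3667/749 + 208) = -36*159459/749 = -5740524/749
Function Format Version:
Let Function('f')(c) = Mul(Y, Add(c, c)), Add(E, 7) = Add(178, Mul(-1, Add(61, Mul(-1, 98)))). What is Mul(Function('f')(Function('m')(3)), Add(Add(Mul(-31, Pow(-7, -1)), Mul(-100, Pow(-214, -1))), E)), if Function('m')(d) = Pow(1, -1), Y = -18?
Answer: Rational(-5740524, 749) ≈ -7664.3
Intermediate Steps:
Function('m')(d) = 1
E = 208 (E = Add(-7, Add(178, Mul(-1, Add(61, Mul(-1, 98))))) = Add(-7, Add(178, Mul(-1, Add(61, -98)))) = Add(-7, Add(178, Mul(-1, -37))) = Add(-7, Add(178, 37)) = Add(-7, 215) = 208)
Function('f')(c) = Mul(-36, c) (Function('f')(c) = Mul(-18, Add(c, c)) = Mul(-18, Mul(2, c)) = Mul(-36, c))
Mul(Function('f')(Function('m')(3)), Add(Add(Mul(-31, Pow(-7, -1)), Mul(-100, Pow(-214, -1))), E)) = Mul(Mul(-36, 1), Add(Add(Mul(-31, Pow(-7, -1)), Mul(-100, Pow(-214, -1))), 208)) = Mul(-36, Add(Add(Mul(-31, Rational(-1, 7)), Mul(-100, Rational(-1, 214))), 208)) = Mul(-36, Add(Add(Rational(31, 7), Rational(50, 107)), 208)) = Mul(-36, Add(Rational(3667, 749), 208)) = Mul(-36, Rational(159459, 749)) = Rational(-5740524, 749)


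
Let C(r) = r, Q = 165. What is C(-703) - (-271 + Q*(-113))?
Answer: 18213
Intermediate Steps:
C(-703) - (-271 + Q*(-113)) = -703 - (-271 + 165*(-113)) = -703 - (-271 - 18645) = -703 - 1*(-18916) = -703 + 18916 = 18213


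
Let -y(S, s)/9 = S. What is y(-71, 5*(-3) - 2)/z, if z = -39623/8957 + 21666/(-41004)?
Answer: -39114556182/303127309 ≈ -129.04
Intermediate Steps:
y(S, s) = -9*S
z = -303127309/61212138 (z = -39623*1/8957 + 21666*(-1/41004) = -39623/8957 - 3611/6834 = -303127309/61212138 ≈ -4.9521)
y(-71, 5*(-3) - 2)/z = (-9*(-71))/(-303127309/61212138) = 639*(-61212138/303127309) = -39114556182/303127309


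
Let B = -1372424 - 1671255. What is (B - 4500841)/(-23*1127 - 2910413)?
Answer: 1257420/489389 ≈ 2.5694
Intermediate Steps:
B = -3043679
(B - 4500841)/(-23*1127 - 2910413) = (-3043679 - 4500841)/(-23*1127 - 2910413) = -7544520/(-25921 - 2910413) = -7544520/(-2936334) = -7544520*(-1/2936334) = 1257420/489389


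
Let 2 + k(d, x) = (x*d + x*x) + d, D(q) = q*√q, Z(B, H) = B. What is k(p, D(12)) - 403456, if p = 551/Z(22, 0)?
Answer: -8837509/22 + 6612*√3/11 ≈ -4.0066e+5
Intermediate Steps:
D(q) = q^(3/2)
p = 551/22 ≈ 25.045
k(d, x) = -2 + d + x² + d*x (k(d, x) = -2 + ((x*d + x*x) + d) = -2 + ((d*x + x²) + d) = -2 + ((x² + d*x) + d) = -2 + (d + x² + d*x) = -2 + d + x² + d*x)
k(p, D(12)) - 403456 = (-2 + 551/22 + (12^(3/2))² + 551*12^(3/2)/22) - 403456 = (-2 + 551/22 + (24*√3)² + 551*(24*√3)/22) - 403456 = (-2 + 551/22 + 1728 + 6612*√3/11) - 403456 = (38523/22 + 6612*√3/11) - 403456 = -8837509/22 + 6612*√3/11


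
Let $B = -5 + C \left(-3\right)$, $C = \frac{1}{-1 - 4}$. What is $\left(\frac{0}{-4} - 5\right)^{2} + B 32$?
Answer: $- \frac{579}{5} \approx -115.8$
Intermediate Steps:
$C = - \frac{1}{5}$ ($C = \frac{1}{-5} = - \frac{1}{5} \approx -0.2$)
$B = - \frac{22}{5}$ ($B = -5 - - \frac{3}{5} = -5 + \frac{3}{5} = - \frac{22}{5} \approx -4.4$)
$\left(\frac{0}{-4} - 5\right)^{2} + B 32 = \left(\frac{0}{-4} - 5\right)^{2} - \frac{704}{5} = \left(0 \left(- \frac{1}{4}\right) - 5\right)^{2} - \frac{704}{5} = \left(0 - 5\right)^{2} - \frac{704}{5} = \left(-5\right)^{2} - \frac{704}{5} = 25 - \frac{704}{5} = - \frac{579}{5}$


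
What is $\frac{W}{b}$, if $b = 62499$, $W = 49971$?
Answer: $\frac{16657}{20833} \approx 0.79955$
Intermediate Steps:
$\frac{W}{b} = \frac{49971}{62499} = 49971 \cdot \frac{1}{62499} = \frac{16657}{20833}$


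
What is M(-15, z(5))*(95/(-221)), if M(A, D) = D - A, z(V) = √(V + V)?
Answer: -1425/221 - 95*√10/221 ≈ -7.8073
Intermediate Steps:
z(V) = √2*√V (z(V) = √(2*V) = √2*√V)
M(-15, z(5))*(95/(-221)) = (√2*√5 - 1*(-15))*(95/(-221)) = (√10 + 15)*(95*(-1/221)) = (15 + √10)*(-95/221) = -1425/221 - 95*√10/221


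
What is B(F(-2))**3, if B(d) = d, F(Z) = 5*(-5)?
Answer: -15625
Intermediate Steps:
F(Z) = -25
B(F(-2))**3 = (-25)**3 = -15625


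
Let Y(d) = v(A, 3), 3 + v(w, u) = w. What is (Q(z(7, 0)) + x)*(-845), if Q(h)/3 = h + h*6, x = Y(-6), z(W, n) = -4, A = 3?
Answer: 70980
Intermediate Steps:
v(w, u) = -3 + w
Y(d) = 0 (Y(d) = -3 + 3 = 0)
x = 0
Q(h) = 21*h (Q(h) = 3*(h + h*6) = 3*(h + 6*h) = 3*(7*h) = 21*h)
(Q(z(7, 0)) + x)*(-845) = (21*(-4) + 0)*(-845) = (-84 + 0)*(-845) = -84*(-845) = 70980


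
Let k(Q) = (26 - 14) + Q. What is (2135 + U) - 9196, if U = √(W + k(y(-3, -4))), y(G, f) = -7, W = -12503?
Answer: -7061 + I*√12498 ≈ -7061.0 + 111.79*I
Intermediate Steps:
k(Q) = 12 + Q
U = I*√12498 (U = √(-12503 + (12 - 7)) = √(-12503 + 5) = √(-12498) = I*√12498 ≈ 111.79*I)
(2135 + U) - 9196 = (2135 + I*√12498) - 9196 = -7061 + I*√12498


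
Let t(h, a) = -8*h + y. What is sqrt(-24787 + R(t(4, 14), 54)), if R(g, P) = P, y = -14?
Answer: I*sqrt(24733) ≈ 157.27*I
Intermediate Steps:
t(h, a) = -14 - 8*h (t(h, a) = -8*h - 14 = -14 - 8*h)
sqrt(-24787 + R(t(4, 14), 54)) = sqrt(-24787 + 54) = sqrt(-24733) = I*sqrt(24733)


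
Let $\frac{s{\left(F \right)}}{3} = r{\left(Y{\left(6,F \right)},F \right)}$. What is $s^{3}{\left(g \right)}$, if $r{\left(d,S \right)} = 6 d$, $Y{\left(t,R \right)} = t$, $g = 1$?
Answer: $1259712$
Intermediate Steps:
$s{\left(F \right)} = 108$ ($s{\left(F \right)} = 3 \cdot 6 \cdot 6 = 3 \cdot 36 = 108$)
$s^{3}{\left(g \right)} = 108^{3} = 1259712$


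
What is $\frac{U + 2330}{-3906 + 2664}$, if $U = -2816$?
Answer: $\frac{9}{23} \approx 0.3913$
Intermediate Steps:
$\frac{U + 2330}{-3906 + 2664} = \frac{-2816 + 2330}{-3906 + 2664} = - \frac{486}{-1242} = \left(-486\right) \left(- \frac{1}{1242}\right) = \frac{9}{23}$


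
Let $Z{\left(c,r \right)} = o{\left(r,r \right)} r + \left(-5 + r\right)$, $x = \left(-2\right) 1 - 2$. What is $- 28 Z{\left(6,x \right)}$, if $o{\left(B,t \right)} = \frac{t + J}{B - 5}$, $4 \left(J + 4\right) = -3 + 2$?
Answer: $\frac{1064}{3} \approx 354.67$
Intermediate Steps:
$x = -4$ ($x = -2 - 2 = -4$)
$J = - \frac{17}{4}$ ($J = -4 + \frac{-3 + 2}{4} = -4 + \frac{1}{4} \left(-1\right) = -4 - \frac{1}{4} = - \frac{17}{4} \approx -4.25$)
$o{\left(B,t \right)} = \frac{- \frac{17}{4} + t}{-5 + B}$ ($o{\left(B,t \right)} = \frac{t - \frac{17}{4}}{B - 5} = \frac{- \frac{17}{4} + t}{-5 + B}$)
$Z{\left(c,r \right)} = -5 + r + \frac{r \left(- \frac{17}{4} + r\right)}{-5 + r}$ ($Z{\left(c,r \right)} = \frac{- \frac{17}{4} + r}{-5 + r} r + \left(-5 + r\right) = \frac{r \left(- \frac{17}{4} + r\right)}{-5 + r} + \left(-5 + r\right) = -5 + r + \frac{r \left(- \frac{17}{4} + r\right)}{-5 + r}$)
$- 28 Z{\left(6,x \right)} = - 28 \frac{100 - -228 + 8 \left(-4\right)^{2}}{4 \left(-5 - 4\right)} = - 28 \frac{100 + 228 + 8 \cdot 16}{4 \left(-9\right)} = - 28 \cdot \frac{1}{4} \left(- \frac{1}{9}\right) \left(100 + 228 + 128\right) = - 28 \cdot \frac{1}{4} \left(- \frac{1}{9}\right) 456 = \left(-28\right) \left(- \frac{38}{3}\right) = \frac{1064}{3}$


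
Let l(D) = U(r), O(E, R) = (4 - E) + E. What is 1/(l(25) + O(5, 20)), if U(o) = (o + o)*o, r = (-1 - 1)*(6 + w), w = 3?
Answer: 1/652 ≈ 0.0015337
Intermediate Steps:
r = -18 (r = (-1 - 1)*(6 + 3) = -2*9 = -18)
U(o) = 2*o² (U(o) = (2*o)*o = 2*o²)
O(E, R) = 4
l(D) = 648 (l(D) = 2*(-18)² = 2*324 = 648)
1/(l(25) + O(5, 20)) = 1/(648 + 4) = 1/652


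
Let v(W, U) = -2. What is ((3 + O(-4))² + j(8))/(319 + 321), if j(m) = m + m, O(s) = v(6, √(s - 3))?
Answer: 17/640 ≈ 0.026563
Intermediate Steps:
O(s) = -2
j(m) = 2*m
((3 + O(-4))² + j(8))/(319 + 321) = ((3 - 2)² + 2*8)/(319 + 321) = (1² + 16)/640 = (1 + 16)*(1/640) = 17*(1/640) = 17/640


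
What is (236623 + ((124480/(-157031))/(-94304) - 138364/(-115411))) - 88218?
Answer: 7926195462439270173/53408789671727 ≈ 1.4841e+5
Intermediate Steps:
(236623 + ((124480/(-157031))/(-94304) - 138364/(-115411))) - 88218 = (236623 + ((124480*(-1/157031))*(-1/94304) - 138364*(-1/115411))) - 88218 = (236623 + (-124480/157031*(-1/94304) + 138364/115411)) - 88218 = (236623 + (3890/462770357 + 138364/115411)) - 88218 = (236623 + 64031206624738/53408789671727) - 88218 = 12637812069699682659/53408789671727 - 88218 = 7926195462439270173/53408789671727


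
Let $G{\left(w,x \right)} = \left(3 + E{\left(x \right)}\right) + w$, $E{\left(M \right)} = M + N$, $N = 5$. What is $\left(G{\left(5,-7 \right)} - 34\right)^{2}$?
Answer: $784$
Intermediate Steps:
$E{\left(M \right)} = 5 + M$ ($E{\left(M \right)} = M + 5 = 5 + M$)
$G{\left(w,x \right)} = 8 + w + x$ ($G{\left(w,x \right)} = \left(3 + \left(5 + x\right)\right) + w = \left(8 + x\right) + w = 8 + w + x$)
$\left(G{\left(5,-7 \right)} - 34\right)^{2} = \left(\left(8 + 5 - 7\right) - 34\right)^{2} = \left(6 - 34\right)^{2} = \left(-28\right)^{2} = 784$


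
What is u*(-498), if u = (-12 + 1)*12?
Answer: 65736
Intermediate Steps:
u = -132 (u = -11*12 = -132)
u*(-498) = -132*(-498) = 65736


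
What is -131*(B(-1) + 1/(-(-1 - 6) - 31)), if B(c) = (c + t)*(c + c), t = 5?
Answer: 25283/24 ≈ 1053.5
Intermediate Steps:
B(c) = 2*c*(5 + c) (B(c) = (c + 5)*(c + c) = (5 + c)*(2*c) = 2*c*(5 + c))
-131*(B(-1) + 1/(-(-1 - 6) - 31)) = -131*(2*(-1)*(5 - 1) + 1/(-(-1 - 6) - 31)) = -131*(2*(-1)*4 + 1/(-1*(-7) - 31)) = -131*(-8 + 1/(7 - 31)) = -131*(-8 + 1/(-24)) = -131*(-8 - 1/24) = -131*(-193/24) = 25283/24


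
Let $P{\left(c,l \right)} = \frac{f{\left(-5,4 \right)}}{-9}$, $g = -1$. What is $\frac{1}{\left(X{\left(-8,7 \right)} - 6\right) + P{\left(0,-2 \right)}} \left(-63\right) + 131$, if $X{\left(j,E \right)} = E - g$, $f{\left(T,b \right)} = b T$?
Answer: $\frac{4411}{38} \approx 116.08$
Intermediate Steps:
$f{\left(T,b \right)} = T b$
$X{\left(j,E \right)} = 1 + E$ ($X{\left(j,E \right)} = E - -1 = E + 1 = 1 + E$)
$P{\left(c,l \right)} = \frac{20}{9}$ ($P{\left(c,l \right)} = \frac{\left(-5\right) 4}{-9} = \left(-20\right) \left(- \frac{1}{9}\right) = \frac{20}{9}$)
$\frac{1}{\left(X{\left(-8,7 \right)} - 6\right) + P{\left(0,-2 \right)}} \left(-63\right) + 131 = \frac{1}{\left(\left(1 + 7\right) - 6\right) + \frac{20}{9}} \left(-63\right) + 131 = \frac{1}{\left(8 - 6\right) + \frac{20}{9}} \left(-63\right) + 131 = \frac{1}{2 + \frac{20}{9}} \left(-63\right) + 131 = \frac{1}{\frac{38}{9}} \left(-63\right) + 131 = \frac{9}{38} \left(-63\right) + 131 = - \frac{567}{38} + 131 = \frac{4411}{38}$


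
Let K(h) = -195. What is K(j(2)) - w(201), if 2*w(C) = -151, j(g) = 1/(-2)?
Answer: -239/2 ≈ -119.50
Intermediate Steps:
j(g) = -½
w(C) = -151/2 (w(C) = (½)*(-151) = -151/2)
K(j(2)) - w(201) = -195 - 1*(-151/2) = -195 + 151/2 = -239/2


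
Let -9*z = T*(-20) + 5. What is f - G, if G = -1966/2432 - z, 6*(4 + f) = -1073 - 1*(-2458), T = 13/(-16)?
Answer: 2465471/10944 ≈ 225.28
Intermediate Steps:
T = -13/16 (T = 13*(-1/16) = -13/16 ≈ -0.81250)
z = -85/36 (z = -(-13/16*(-20) + 5)/9 = -(65/4 + 5)/9 = -1/9*85/4 = -85/36 ≈ -2.3611)
f = 1361/6 (f = -4 + (-1073 - 1*(-2458))/6 = -4 + (-1073 + 2458)/6 = -4 + (1/6)*1385 = -4 + 1385/6 = 1361/6 ≈ 226.83)
G = 16993/10944 (G = -1966/2432 - 1*(-85/36) = -1966*1/2432 + 85/36 = -983/1216 + 85/36 = 16993/10944 ≈ 1.5527)
f - G = 1361/6 - 1*16993/10944 = 1361/6 - 16993/10944 = 2465471/10944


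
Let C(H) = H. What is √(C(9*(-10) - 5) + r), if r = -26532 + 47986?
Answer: √21359 ≈ 146.15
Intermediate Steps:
r = 21454
√(C(9*(-10) - 5) + r) = √((9*(-10) - 5) + 21454) = √((-90 - 5) + 21454) = √(-95 + 21454) = √21359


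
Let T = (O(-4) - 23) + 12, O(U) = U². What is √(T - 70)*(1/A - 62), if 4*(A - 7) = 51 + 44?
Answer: -7622*I*√65/123 ≈ -499.6*I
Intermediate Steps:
A = 123/4 (A = 7 + (51 + 44)/4 = 7 + (¼)*95 = 7 + 95/4 = 123/4 ≈ 30.750)
T = 5 (T = ((-4)² - 23) + 12 = (16 - 23) + 12 = -7 + 12 = 5)
√(T - 70)*(1/A - 62) = √(5 - 70)*(1/(123/4) - 62) = √(-65)*(4/123 - 62) = (I*√65)*(-7622/123) = -7622*I*√65/123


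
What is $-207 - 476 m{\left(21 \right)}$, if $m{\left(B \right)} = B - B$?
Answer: $-207$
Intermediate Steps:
$m{\left(B \right)} = 0$
$-207 - 476 m{\left(21 \right)} = -207 - 0 = -207 + 0 = -207$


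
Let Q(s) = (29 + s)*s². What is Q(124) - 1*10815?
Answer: 2341713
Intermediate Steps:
Q(s) = s²*(29 + s)
Q(124) - 1*10815 = 124²*(29 + 124) - 1*10815 = 15376*153 - 10815 = 2352528 - 10815 = 2341713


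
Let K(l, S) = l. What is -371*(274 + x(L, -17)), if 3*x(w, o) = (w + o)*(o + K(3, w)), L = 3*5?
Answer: -315350/3 ≈ -1.0512e+5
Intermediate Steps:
L = 15
x(w, o) = (3 + o)*(o + w)/3 (x(w, o) = ((w + o)*(o + 3))/3 = ((o + w)*(3 + o))/3 = ((3 + o)*(o + w))/3 = (3 + o)*(o + w)/3)
-371*(274 + x(L, -17)) = -371*(274 + (-17 + 15 + (⅓)*(-17)² + (⅓)*(-17)*15)) = -371*(274 + (-17 + 15 + (⅓)*289 - 85)) = -371*(274 + (-17 + 15 + 289/3 - 85)) = -371*(274 + 28/3) = -371*850/3 = -315350/3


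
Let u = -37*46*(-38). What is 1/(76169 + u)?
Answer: 1/140845 ≈ 7.1000e-6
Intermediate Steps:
u = 64676 (u = -1702*(-38) = 64676)
1/(76169 + u) = 1/(76169 + 64676) = 1/140845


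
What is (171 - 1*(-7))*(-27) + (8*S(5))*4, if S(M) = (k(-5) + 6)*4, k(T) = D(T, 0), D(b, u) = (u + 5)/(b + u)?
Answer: -4166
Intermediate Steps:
D(b, u) = (5 + u)/(b + u)
k(T) = 5/T (k(T) = (5 + 0)/(T + 0) = 5/T)
S(M) = 20 (S(M) = (5/(-5) + 6)*4 = (5*(-⅕) + 6)*4 = (-1 + 6)*4 = 5*4 = 20)
(171 - 1*(-7))*(-27) + (8*S(5))*4 = (171 - 1*(-7))*(-27) + (8*20)*4 = (171 + 7)*(-27) + 160*4 = 178*(-27) + 640 = -4806 + 640 = -4166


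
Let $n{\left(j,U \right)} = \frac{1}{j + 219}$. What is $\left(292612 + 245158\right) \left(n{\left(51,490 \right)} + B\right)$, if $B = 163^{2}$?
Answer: $\frac{385776354287}{27} \approx 1.4288 \cdot 10^{10}$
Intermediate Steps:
$n{\left(j,U \right)} = \frac{1}{219 + j}$
$B = 26569$
$\left(292612 + 245158\right) \left(n{\left(51,490 \right)} + B\right) = \left(292612 + 245158\right) \left(\frac{1}{219 + 51} + 26569\right) = 537770 \left(\frac{1}{270} + 26569\right) = 537770 \cdot \frac{7173631}{270} = \frac{385776354287}{27}$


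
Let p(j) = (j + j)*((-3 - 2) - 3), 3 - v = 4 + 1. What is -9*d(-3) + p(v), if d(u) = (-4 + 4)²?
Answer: 32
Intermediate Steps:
v = -2 (v = 3 - (4 + 1) = 3 - 1*5 = 3 - 5 = -2)
d(u) = 0 (d(u) = 0² = 0)
p(j) = -16*j (p(j) = (2*j)*(-5 - 3) = (2*j)*(-8) = -16*j)
-9*d(-3) + p(v) = -9*0 - 16*(-2) = 0 + 32 = 32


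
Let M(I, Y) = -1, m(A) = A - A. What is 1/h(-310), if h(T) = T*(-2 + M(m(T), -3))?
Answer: 1/930 ≈ 0.0010753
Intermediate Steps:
m(A) = 0
h(T) = -3*T (h(T) = T*(-2 - 1) = T*(-3) = -3*T)
1/h(-310) = 1/(-3*(-310)) = 1/930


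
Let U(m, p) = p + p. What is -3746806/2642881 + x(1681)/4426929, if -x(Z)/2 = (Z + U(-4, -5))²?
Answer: -3482885056824/1299982949161 ≈ -2.6792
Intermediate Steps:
U(m, p) = 2*p
x(Z) = -2*(-10 + Z)² (x(Z) = -2*(Z + 2*(-5))² = -2*(Z - 10)² = -2*(-10 + Z)²)
-3746806/2642881 + x(1681)/4426929 = -3746806/2642881 - 2*(-10 + 1681)²/4426929 = -3746806*1/2642881 - 2*1671²*(1/4426929) = -3746806/2642881 - 2*2792241*(1/4426929) = -3746806/2642881 - 5584482*1/4426929 = -3746806/2642881 - 620498/491881 = -3482885056824/1299982949161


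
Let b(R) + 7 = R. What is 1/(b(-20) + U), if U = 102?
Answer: 1/75 ≈ 0.013333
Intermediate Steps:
b(R) = -7 + R
1/(b(-20) + U) = 1/((-7 - 20) + 102) = 1/(-27 + 102) = 1/75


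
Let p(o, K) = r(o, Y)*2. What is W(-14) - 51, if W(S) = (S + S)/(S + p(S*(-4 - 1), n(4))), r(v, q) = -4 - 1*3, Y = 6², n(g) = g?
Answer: -50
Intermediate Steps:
Y = 36
r(v, q) = -7 (r(v, q) = -4 - 3 = -7)
p(o, K) = -14 (p(o, K) = -7*2 = -14)
W(S) = 2*S/(-14 + S) (W(S) = (S + S)/(S - 14) = (2*S)/(-14 + S) = 2*S/(-14 + S))
W(-14) - 51 = 2*(-14)/(-14 - 14) - 51 = 2*(-14)/(-28) - 51 = 2*(-14)*(-1/28) - 51 = 1 - 51 = -50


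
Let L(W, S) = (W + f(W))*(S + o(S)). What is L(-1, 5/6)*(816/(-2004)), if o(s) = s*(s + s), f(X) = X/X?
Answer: 0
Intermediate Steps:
f(X) = 1
o(s) = 2*s**2 (o(s) = s*(2*s) = 2*s**2)
L(W, S) = (1 + W)*(S + 2*S**2) (L(W, S) = (W + 1)*(S + 2*S**2) = (1 + W)*(S + 2*S**2))
L(-1, 5/6)*(816/(-2004)) = ((5/6)*(1 - 1 + 2*(5/6) + 2*(5/6)*(-1)))*(816/(-2004)) = ((5*(1/6))*(1 - 1 + 2*(5*(1/6)) + 2*(5*(1/6))*(-1)))*(816*(-1/2004)) = (5*(1 - 1 + 2*(5/6) + 2*(5/6)*(-1))/6)*(-68/167) = (5*(1 - 1 + 5/3 - 5/3)/6)*(-68/167) = ((5/6)*0)*(-68/167) = 0*(-68/167) = 0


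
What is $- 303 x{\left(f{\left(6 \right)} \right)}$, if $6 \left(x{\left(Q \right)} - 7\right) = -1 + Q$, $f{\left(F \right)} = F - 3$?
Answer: $-2222$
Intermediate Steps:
$f{\left(F \right)} = -3 + F$ ($f{\left(F \right)} = F - 3 = -3 + F$)
$x{\left(Q \right)} = \frac{41}{6} + \frac{Q}{6}$ ($x{\left(Q \right)} = 7 + \frac{-1 + Q}{6} = 7 + \left(- \frac{1}{6} + \frac{Q}{6}\right) = \frac{41}{6} + \frac{Q}{6}$)
$- 303 x{\left(f{\left(6 \right)} \right)} = - 303 \left(\frac{41}{6} + \frac{-3 + 6}{6}\right) = - 303 \left(\frac{41}{6} + \frac{1}{6} \cdot 3\right) = - 303 \left(\frac{41}{6} + \frac{1}{2}\right) = \left(-303\right) \frac{22}{3} = -2222$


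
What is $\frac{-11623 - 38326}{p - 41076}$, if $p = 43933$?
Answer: $- \frac{49949}{2857} \approx -17.483$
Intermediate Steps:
$\frac{-11623 - 38326}{p - 41076} = \frac{-11623 - 38326}{43933 - 41076} = - \frac{49949}{2857}$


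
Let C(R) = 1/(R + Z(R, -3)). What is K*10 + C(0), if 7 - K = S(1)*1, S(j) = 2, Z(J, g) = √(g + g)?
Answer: 50 - I*√6/6 ≈ 50.0 - 0.40825*I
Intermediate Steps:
Z(J, g) = √2*√g (Z(J, g) = √(2*g) = √2*√g)
K = 5 (K = 7 - 2 = 5)
C(R) = 1/(R + I*√6) (C(R) = 1/(R + √2*√(-3)) = 1/(R + √2*(I*√3)) = 1/(R + I*√6))
K*10 + C(0) = 5*10 + 1/(0 + I*√6) = 50 + 1/(I*√6) = 50 - I*√6/6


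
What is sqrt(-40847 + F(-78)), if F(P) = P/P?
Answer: I*sqrt(40846) ≈ 202.1*I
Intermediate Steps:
F(P) = 1
sqrt(-40847 + F(-78)) = sqrt(-40847 + 1) = sqrt(-40846) = I*sqrt(40846)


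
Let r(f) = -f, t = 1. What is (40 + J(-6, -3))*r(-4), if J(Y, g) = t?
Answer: 164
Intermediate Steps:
J(Y, g) = 1
(40 + J(-6, -3))*r(-4) = (40 + 1)*(-1*(-4)) = 41*4 = 164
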